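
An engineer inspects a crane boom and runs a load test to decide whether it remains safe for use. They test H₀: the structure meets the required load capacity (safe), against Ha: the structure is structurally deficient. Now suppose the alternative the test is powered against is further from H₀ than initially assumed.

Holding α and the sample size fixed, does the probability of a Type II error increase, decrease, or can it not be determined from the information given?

A bigger departure from H₀ is easier for the test to detect, so it fails to reject less often.

It decreases.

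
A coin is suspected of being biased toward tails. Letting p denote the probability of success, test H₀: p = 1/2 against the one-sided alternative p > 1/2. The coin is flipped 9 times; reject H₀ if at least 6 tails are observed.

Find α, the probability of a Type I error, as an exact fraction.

Under H₀, S ~ Binomial(9, 1/2), and α = P(S ≥ 6).
That's C(9,6) + C(9,7) + C(9,8) + C(9,9) over 2^9, i.e. (84 + 36 + 9 + 1)/512 = 130/512 = 65/256.

65/256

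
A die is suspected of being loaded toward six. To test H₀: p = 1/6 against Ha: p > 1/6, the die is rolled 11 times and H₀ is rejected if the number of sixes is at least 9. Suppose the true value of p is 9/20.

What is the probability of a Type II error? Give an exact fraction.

8070737386943/8192000000000

Under the alternative p = 9/20, Y ~ Binomial(11, 9/20); β is the probability the test does not reject, P(Y < 9).
Equivalently, β = 1 − P(Y ≥ 9) = 8070737386943/8192000000000.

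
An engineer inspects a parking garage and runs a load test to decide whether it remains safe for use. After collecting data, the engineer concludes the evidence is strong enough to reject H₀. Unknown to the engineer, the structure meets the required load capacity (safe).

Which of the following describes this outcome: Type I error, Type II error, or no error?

Type I error

The conventional null hypothesis here is that the structure meets the required load capacity (safe).
H₀ was rejected, but H₀ is actually true.
Rejecting a true null hypothesis is a Type I error (false positive).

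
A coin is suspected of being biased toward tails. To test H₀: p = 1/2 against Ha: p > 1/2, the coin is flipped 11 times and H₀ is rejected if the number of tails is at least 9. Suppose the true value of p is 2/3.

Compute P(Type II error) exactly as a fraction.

A Type II error is failing to reject when Ha holds: with p = 2/3, β = P(S ≤ 8).
Equivalently, β = 1 − P(S ≥ 9) = 1675/2187.

1675/2187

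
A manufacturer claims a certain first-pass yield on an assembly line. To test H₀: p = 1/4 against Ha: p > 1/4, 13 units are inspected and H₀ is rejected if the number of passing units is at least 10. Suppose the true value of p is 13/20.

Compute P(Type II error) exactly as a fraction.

β = P(fail to reject H₀ | Ha true) = P(K ≤ 9 | p = 13/20), K ~ Binomial(13, 13/20).
Equivalently, β = 1 − P(K ≥ 10) = 739046497348117/1024000000000000.

739046497348117/1024000000000000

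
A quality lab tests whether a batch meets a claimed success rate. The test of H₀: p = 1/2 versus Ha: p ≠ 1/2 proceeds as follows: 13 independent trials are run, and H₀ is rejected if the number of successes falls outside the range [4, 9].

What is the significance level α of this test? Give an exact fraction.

α = P(X ≤ 3 or X ≥ 10 | p = 1/2), X ~ Binomial(13, 1/2).
The two tails are symmetric, so α = 2·(1 + 13 + 78 + 286)/2^13 = 756/8192 = 189/2048.

189/2048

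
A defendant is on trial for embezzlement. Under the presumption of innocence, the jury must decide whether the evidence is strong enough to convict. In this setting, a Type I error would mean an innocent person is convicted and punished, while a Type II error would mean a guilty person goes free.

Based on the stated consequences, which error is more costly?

The Type I consequence (an innocent person is convicted and punished) is more severe than the Type II consequence (a guilty person goes free).

Type I error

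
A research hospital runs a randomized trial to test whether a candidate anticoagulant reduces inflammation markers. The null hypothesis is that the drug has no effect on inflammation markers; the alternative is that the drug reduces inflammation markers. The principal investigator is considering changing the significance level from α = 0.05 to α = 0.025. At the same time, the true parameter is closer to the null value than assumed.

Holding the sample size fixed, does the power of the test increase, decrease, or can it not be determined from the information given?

It decreases.

Tightening α shrinks the rejection region. When Ha holds, fewer sample outcomes clear the stricter threshold, so more fall in the acceptance region. When the true parameter is near the null value, the test has a harder time distinguishing Ha from H₀. Both changes push β in the same direction.
Since power = 1 − β and β increases, power decreases.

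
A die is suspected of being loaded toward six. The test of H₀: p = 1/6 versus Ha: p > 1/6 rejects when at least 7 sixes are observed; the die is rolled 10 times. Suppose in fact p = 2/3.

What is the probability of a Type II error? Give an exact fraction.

8675/19683

A Type II error is failing to reject when Ha holds: with p = 2/3, β = P(Y ≤ 6).
Equivalently, β = 1 − P(Y ≥ 7) = 8675/19683.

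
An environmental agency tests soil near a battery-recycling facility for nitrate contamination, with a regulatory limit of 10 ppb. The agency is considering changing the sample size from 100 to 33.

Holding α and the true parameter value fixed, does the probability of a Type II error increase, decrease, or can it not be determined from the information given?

It increases.

Reducing n widens both sampling distributions, so the test has less ability to distinguish Ha from H₀.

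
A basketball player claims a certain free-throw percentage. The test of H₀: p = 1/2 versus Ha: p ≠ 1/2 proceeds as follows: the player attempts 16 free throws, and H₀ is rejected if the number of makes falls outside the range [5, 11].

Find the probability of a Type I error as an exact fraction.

2517/32768

Under H₀, K ~ Binomial(16, 1/2); α is the probability of landing in either tail, P(K ≤ 4) + P(K ≥ 12).
Each tail has probability (1 + 16 + 120 + 560 + 1820)/65536; doubling gives α = 5034/65536 = 2517/32768.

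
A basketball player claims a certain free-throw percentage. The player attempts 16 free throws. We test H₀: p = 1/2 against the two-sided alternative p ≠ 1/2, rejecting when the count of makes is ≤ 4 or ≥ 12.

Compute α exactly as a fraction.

The significance level is the null-hypothesis probability of the rejection region {≤4} ∪ {≥12}.
The two tails are symmetric, so α = 2·(1 + 16 + 120 + 560 + 1820)/2^16 = 5034/65536 = 2517/32768.

2517/32768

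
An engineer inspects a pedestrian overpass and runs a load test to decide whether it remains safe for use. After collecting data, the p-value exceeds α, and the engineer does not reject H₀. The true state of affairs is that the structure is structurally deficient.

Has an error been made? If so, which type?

The conventional null hypothesis here is that the structure meets the required load capacity (safe).
H₀ was not rejected, but H₀ is actually false.
Failing to reject a false null hypothesis is a Type II error (false negative).

Type II error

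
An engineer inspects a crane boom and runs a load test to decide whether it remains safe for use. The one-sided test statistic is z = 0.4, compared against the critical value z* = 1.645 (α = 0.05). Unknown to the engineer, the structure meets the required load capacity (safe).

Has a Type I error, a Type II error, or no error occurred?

Neither — the decision is correct.

The conventional null hypothesis is that the structure meets the required load capacity (safe).
Since z = 0.4 ≤ z* = 1.645, H₀ is not rejected.
H₀ is true (actually the structure meets the required load capacity (safe)).
The decision matches the true state — no error.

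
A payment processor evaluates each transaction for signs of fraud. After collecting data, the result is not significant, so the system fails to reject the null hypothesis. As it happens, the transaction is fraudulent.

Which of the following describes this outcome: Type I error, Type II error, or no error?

Type II error

The conventional null hypothesis here is that the transaction is legitimate.
H₀ was not rejected, but H₀ is actually false.
Failing to reject a false null hypothesis is a Type II error (false negative).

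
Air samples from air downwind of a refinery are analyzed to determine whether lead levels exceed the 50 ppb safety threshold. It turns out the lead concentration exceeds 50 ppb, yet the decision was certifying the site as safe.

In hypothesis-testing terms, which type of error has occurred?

The null hypothesis here is that the lead concentration is at or below 50 ppb (safe).
'Certifying the site as safe' corresponds to failing to reject H₀.
H₀ was not rejected but H₀ is false — a Type II error (false negative).

Type II error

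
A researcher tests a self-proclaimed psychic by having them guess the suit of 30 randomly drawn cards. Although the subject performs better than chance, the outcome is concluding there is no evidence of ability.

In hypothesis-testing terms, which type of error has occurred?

Type II error

The null hypothesis here is that the subject is guessing at random (p = 1/4).
'Concluding there is no evidence of ability' corresponds to failing to reject H₀.
H₀ was not rejected but H₀ is false — a Type II error (false negative).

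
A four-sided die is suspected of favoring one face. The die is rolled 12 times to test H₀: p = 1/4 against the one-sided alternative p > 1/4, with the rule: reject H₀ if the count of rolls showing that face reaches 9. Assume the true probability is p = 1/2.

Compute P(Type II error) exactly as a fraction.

β = P(fail to reject H₀ | Ha true) = P(X ≤ 8 | p = 1/2), X ~ Binomial(12, 1/2).
Adding the binomial probabilities P(X=0)+…+P(X=8) at p = 1/2 gives 3797/4096.

3797/4096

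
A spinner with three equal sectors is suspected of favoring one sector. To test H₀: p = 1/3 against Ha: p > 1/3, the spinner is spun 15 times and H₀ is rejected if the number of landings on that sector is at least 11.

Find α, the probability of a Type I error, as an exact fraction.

25931/14348907

Under H₀, X ~ Binomial(15, 1/3), and α = P(X ≥ 11).
Adding the binomial terms for j = 11 through 15 with p = 1/3 yields 25931/14348907.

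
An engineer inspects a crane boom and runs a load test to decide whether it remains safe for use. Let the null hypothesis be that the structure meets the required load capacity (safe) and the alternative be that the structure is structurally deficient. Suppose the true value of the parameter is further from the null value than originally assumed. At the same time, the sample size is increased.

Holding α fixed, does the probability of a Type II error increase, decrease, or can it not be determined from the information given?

It decreases.

The further the true parameter sits from the null value, the more of the Ha sampling distribution falls in the rejection region. A larger sample reduces the standard error, pulling the sampling distribution under Ha further from the non-rejection region. Both changes push β in the same direction.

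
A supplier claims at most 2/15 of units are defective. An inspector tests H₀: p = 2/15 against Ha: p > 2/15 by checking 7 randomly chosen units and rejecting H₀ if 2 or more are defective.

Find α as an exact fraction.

The significance level is the probability, assuming p = 2/15, of seeing 2 or more defectives in 7 draws.
Via the complement, α = 1 − Σ_{j=0}^{1} C(7,j)(2/15)^j(13/15)^{7-j} = 1501316/6328125.

1501316/6328125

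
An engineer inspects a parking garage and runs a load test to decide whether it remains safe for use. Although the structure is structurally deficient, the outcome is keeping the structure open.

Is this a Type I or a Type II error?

Type II error

The null hypothesis here is that the structure meets the required load capacity (safe).
'Keeping the structure open' corresponds to failing to reject H₀.
H₀ was not rejected but H₀ is false — a Type II error (false negative).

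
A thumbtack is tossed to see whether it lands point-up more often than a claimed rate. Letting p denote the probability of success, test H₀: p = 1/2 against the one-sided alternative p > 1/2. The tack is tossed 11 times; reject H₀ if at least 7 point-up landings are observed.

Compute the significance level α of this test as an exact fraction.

The Type I error probability is α = P(X ≥ 7) computed under H₀, where X ~ Binomial(11, 1/2).
P(X ≥ 7) = [C(11,7) + C(11,8) + C(11,9) + C(11,10) + C(11,11)] / 2^11 = (330 + 165 + 55 + 11 + 1) / 2048 = 562/2048 = 281/1024.

281/1024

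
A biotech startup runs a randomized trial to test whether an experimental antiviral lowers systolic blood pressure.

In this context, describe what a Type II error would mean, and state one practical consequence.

With the conventional null hypothesis that the drug has no effect on systolic blood pressure:
A Type II error is failing to reject H₀ when H₀ is false.
Here that means concluding there is insufficient evidence that the drug works when actually the drug lowers systolic blood pressure.

A Type II error would mean concluding that the drug has no effect on systolic blood pressure (or at least failing to establish that the drug lowers systolic blood pressure) when in fact the drug lowers systolic blood pressure. Consequence: an effective treatment is shelved and never reaches patients who would benefit.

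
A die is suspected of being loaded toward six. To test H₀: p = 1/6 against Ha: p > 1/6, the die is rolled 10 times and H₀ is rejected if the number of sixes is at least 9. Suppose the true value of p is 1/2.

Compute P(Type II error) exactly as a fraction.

Under the alternative p = 1/2, K ~ Binomial(10, 1/2); β is the probability the test does not reject, P(K < 9).
Adding the binomial probabilities P(K=0)+…+P(K=8) at p = 1/2 gives 1013/1024.

1013/1024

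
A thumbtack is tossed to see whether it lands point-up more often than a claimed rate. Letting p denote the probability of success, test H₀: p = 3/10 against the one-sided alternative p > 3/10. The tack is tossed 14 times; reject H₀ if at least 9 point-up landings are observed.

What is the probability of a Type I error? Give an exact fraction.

Under H₀, K ~ Binomial(14, 3/10), and α = P(K ≥ 9).
Summing C(14,j)(3/10)^j(7/10)^{14−j} for j = 9,…,14 gives 828852291297/100000000000000.

828852291297/100000000000000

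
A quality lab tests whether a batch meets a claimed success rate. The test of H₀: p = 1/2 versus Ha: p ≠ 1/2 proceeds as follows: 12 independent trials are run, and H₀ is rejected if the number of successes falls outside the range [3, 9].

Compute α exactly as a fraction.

Under H₀, K ~ Binomial(12, 1/2); α is the probability of landing in either tail, P(K ≤ 2) + P(K ≥ 10).
By symmetry, α = 2·P(K ≤ 2) = 2·(1 + 12 + 66)/4096 = 158/4096 = 79/2048.

79/2048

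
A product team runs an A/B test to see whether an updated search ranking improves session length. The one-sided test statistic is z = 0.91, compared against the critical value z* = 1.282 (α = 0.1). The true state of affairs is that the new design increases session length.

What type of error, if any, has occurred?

The conventional null hypothesis is that the new design has no effect on session length.
Since z = 0.91 ≤ z* = 1.282, H₀ is not rejected.
H₀ is false (actually the new design increases session length).
Failing to reject a false H₀ is a Type II error.

Type II error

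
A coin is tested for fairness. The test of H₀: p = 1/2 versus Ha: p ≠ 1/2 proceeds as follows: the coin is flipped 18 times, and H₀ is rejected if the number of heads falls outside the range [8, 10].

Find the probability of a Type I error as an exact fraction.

α = P(X ≤ 7 or X ≥ 11 | p = 1/2), X ~ Binomial(18, 1/2).
Each tail has probability (1 + 18 + 153 + 816 + 3060 + 8568 + 18564 + 31824)/262144; doubling gives α = 126008/262144 = 15751/32768.

15751/32768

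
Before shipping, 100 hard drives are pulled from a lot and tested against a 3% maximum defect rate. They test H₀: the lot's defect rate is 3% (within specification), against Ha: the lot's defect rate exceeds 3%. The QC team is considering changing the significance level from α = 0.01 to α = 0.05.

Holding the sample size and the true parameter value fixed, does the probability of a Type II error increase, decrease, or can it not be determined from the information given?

Relaxing α lowers the evidence threshold; under Ha, outcomes that previously fell short now trigger rejection.

It decreases.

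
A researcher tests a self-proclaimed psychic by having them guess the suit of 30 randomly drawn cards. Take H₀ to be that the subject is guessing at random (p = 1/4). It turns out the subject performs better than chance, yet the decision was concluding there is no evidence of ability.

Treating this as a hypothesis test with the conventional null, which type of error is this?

'Concluding there is no evidence of ability' corresponds to failing to reject H₀.
H₀ was not rejected but H₀ is false — a Type II error (false negative).

Type II error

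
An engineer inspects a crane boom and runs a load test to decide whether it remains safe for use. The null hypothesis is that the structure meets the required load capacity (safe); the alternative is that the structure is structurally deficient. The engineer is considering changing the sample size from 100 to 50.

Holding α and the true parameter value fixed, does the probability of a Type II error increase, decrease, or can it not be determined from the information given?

With less data the test statistic is noisier; under Ha, more outcomes land inside the acceptance region.

It increases.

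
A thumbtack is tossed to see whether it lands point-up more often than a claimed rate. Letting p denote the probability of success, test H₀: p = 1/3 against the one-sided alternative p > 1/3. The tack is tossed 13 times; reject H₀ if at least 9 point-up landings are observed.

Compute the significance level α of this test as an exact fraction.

521/59049

α = P(reject H₀ | H₀ true) = P(Y ≥ 9 | p = 1/3), with Y ~ Binomial(13, 1/3).
Summing C(13,j)(1/3)^j(2/3)^{13−j} for j = 9,…,13 gives 521/59049.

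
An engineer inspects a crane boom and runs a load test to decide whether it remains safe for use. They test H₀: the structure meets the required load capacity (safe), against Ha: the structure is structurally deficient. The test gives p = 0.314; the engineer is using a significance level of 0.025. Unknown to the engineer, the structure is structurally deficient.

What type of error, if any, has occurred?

Since p = 0.314 ≥ α = 0.025, H₀ is not rejected.
H₀ is false (actually the structure is structurally deficient).
Failing to reject a false H₀ is a Type II error.

Type II error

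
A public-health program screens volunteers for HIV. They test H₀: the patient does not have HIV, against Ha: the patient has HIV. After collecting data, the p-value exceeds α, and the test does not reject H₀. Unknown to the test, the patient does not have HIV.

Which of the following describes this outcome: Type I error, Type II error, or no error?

Neither — the decision is correct.

The test retained a true H₀ — the decision matches the true state.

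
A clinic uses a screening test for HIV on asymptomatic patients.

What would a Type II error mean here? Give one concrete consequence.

With the conventional null hypothesis that the patient does not have HIV:
A Type II error is failing to reject H₀ when H₀ is false.
Here that means clearing the patient as negative when actually the patient has HIV.

A Type II error would mean concluding that the patient does not have HIV (or at least failing to establish that the patient has HIV) when in fact the patient has HIV. Consequence: the disease goes undetected and untreated until it has progressed.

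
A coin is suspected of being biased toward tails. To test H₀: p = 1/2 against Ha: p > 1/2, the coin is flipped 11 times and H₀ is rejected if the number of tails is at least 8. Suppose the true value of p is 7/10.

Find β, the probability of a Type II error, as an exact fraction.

1076094153/2500000000

β = P(fail to reject H₀ | Ha true) = P(X ≤ 7 | p = 7/10), X ~ Binomial(11, 7/10).
Summing C(11,j)·(7/10)^j·(3/10)^{11-j} for j = 0..7 gives 1076094153/2500000000.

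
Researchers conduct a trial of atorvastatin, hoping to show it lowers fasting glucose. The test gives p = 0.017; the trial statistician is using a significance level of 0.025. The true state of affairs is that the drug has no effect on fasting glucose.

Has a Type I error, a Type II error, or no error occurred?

Type I error

The conventional null hypothesis is that the drug has no effect on fasting glucose.
Since p = 0.017 < α = 0.025, H₀ is rejected.
H₀ is true (actually the drug has no effect on fasting glucose).
Rejecting a true H₀ is a Type I error.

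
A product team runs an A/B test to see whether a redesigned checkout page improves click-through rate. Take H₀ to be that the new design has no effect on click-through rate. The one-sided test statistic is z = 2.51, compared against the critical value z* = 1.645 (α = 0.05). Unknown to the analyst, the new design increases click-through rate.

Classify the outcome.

Neither — the decision is correct.

Since z = 2.51 > z* = 1.645, H₀ is rejected.
H₀ is false (actually the new design increases click-through rate).
The decision matches the true state — no error.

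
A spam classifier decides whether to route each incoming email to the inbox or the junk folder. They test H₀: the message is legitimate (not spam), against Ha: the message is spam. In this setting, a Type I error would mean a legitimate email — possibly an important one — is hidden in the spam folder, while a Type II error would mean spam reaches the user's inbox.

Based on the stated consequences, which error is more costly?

The Type I consequence (a legitimate email — possibly an important one — is hidden in the spam folder) is more severe than the Type II consequence (spam reaches the user's inbox).

Type I error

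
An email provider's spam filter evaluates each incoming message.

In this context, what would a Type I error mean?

With the conventional null hypothesis that the message is legitimate (not spam):
A Type I error is rejecting H₀ when H₀ is true.
Here that means sending the message to the spam folder when actually the message is legitimate (not spam).

A Type I error would mean concluding that the message is spam when in fact the message is legitimate (not spam).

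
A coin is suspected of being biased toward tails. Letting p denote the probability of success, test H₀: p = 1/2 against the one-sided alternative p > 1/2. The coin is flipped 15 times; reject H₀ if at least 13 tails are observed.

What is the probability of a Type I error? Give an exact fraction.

121/32768

The Type I error probability is α = P(S ≥ 13) computed under H₀, where S ~ Binomial(15, 1/2).
P(S ≥ 13) = [C(15,13) + C(15,14) + C(15,15)] / 2^15 = (105 + 15 + 1) / 32768 = 121/32768.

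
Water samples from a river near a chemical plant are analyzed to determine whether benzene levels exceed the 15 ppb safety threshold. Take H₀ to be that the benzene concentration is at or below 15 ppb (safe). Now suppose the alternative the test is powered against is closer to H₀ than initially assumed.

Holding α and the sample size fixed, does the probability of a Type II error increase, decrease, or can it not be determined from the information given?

It increases.

A smaller true effect puts the Ha sampling distribution closer to H₀, so more of it falls in the non-rejection region.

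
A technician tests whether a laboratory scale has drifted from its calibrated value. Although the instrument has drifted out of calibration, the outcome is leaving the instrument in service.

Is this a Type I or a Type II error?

The null hypothesis here is that the instrument is correctly calibrated.
'Leaving the instrument in service' corresponds to failing to reject H₀.
H₀ was not rejected but H₀ is false — a Type II error (false negative).

Type II error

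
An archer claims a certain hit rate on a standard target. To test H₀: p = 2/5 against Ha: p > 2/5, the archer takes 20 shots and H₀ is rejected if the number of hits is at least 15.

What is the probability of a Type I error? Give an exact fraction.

153686966272/95367431640625

The Type I error probability is α = P(Y ≥ 15) computed under H₀, where Y ~ Binomial(20, 2/5).
Adding the binomial terms for j = 15 through 20 with p = 2/5 yields 153686966272/95367431640625.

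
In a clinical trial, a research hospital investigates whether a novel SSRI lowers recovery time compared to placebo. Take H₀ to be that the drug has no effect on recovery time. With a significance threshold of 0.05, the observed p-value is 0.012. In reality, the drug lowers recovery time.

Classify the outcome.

Since p = 0.012 < α = 0.05, H₀ is rejected.
H₀ is false (actually the drug lowers recovery time).
The decision matches the true state — no error.

No error — this is a correct decision.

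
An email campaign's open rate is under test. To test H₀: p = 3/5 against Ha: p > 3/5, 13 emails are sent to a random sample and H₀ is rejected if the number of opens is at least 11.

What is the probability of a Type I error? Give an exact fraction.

70681653/1220703125

α = P(reject H₀ | H₀ true) = P(Y ≥ 11 | p = 3/5), with Y ~ Binomial(13, 3/5).
Summing C(13,j)(3/5)^j(2/5)^{13−j} for j = 11,…,13 gives 70681653/1220703125.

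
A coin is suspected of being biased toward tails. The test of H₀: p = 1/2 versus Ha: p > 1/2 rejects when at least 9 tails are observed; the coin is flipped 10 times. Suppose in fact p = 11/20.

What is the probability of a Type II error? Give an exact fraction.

10001847283209/10240000000000

A Type II error is failing to reject when Ha holds: with p = 11/20, β = P(Y ≤ 8).
Equivalently, β = 1 − P(Y ≥ 9) = 10001847283209/10240000000000.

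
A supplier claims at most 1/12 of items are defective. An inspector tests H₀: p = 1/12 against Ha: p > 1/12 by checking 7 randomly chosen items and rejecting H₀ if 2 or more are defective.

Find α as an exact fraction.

α = P(reject H₀ | H₀ true) = P(S ≥ 2 | p = 1/12), S ~ Binomial(7, 1/12).
Via the complement, α = 1 − Σ_{j=0}^{1} C(7,j)(1/12)^j(11/12)^{7-j} = 219095/1990656.

219095/1990656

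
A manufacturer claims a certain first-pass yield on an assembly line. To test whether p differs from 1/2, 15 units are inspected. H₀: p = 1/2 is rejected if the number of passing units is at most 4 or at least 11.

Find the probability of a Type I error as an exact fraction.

α = P(K ≤ 4 or K ≥ 11 | p = 1/2), K ~ Binomial(15, 1/2).
Each tail has probability (1 + 15 + 105 + 455 + 1365)/32768; doubling gives α = 3882/32768 = 1941/16384.

1941/16384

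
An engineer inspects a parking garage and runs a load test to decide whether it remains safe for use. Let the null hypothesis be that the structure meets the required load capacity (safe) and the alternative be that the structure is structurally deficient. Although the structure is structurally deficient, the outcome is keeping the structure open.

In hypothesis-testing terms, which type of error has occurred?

'Keeping the structure open' corresponds to failing to reject H₀.
H₀ was not rejected but H₀ is false — a Type II error (false negative).

Type II error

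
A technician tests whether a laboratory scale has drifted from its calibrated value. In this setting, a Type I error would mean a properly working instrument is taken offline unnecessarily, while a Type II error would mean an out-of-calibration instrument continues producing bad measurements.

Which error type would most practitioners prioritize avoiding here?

Type II error

The Type II consequence (an out-of-calibration instrument continues producing bad measurements) is more severe than the Type I consequence (a properly working instrument is taken offline unnecessarily).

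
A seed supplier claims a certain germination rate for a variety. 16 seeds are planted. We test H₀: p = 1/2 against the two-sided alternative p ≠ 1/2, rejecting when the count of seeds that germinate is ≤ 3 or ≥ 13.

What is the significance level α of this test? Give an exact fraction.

The significance level is the null-hypothesis probability of the rejection region {≤3} ∪ {≥13}.
The two tails are symmetric, so α = 2·(1 + 16 + 120 + 560)/2^16 = 1394/65536 = 697/32768.

697/32768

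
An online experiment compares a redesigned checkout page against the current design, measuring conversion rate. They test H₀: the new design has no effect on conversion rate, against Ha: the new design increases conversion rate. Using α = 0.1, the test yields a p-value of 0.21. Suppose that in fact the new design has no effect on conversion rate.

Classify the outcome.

No error (correct decision).

Since p = 0.21 ≥ α = 0.1, H₀ is not rejected.
H₀ is true (actually the new design has no effect on conversion rate).
The decision matches the true state — no error.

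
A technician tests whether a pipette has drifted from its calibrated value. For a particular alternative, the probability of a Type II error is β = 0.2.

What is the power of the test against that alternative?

0.8

Power = 1 − β = 1 − 0.2 = 0.8.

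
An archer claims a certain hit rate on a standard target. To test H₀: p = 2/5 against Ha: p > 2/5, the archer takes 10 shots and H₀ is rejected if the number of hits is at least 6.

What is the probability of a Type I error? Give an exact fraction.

1623424/9765625

α = P(reject H₀ | H₀ true) = P(K ≥ 6 | p = 2/5), with K ~ Binomial(10, 2/5).
Adding the binomial terms for j = 6 through 10 with p = 2/5 yields 1623424/9765625.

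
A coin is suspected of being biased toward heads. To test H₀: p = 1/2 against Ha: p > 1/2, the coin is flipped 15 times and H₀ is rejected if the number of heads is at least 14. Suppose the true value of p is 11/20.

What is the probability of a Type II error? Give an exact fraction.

16356278262148423407/16384000000000000000

β = P(fail to reject H₀ | Ha true) = P(K ≤ 13 | p = 11/20), K ~ Binomial(15, 11/20).
Summing C(15,j)·(11/20)^j·(9/20)^{15-j} for j = 0..13 gives 16356278262148423407/16384000000000000000.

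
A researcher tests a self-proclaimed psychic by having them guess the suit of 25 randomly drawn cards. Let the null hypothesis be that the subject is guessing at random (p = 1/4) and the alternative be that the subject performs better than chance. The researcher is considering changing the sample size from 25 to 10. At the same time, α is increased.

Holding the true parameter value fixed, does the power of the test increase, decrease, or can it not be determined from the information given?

The first change alone would make β increase; the second alone would make β decrease. Which effect dominates depends on the magnitudes, which are not given.
Since power = 1 − β, the effect on power is likewise indeterminate.

Cannot be determined from the information given.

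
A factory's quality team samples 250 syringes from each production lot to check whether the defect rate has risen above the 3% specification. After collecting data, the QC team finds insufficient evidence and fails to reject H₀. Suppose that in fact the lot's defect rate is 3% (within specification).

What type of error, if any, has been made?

Neither — the decision is correct.

The conventional null hypothesis here is that the lot's defect rate is 3% (within specification).
The test retained a true H₀ — the decision matches the true state.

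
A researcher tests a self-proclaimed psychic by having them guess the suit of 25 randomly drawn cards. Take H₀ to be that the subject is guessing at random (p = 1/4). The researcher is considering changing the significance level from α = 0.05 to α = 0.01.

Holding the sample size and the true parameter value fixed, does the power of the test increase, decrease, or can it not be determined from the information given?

Lowering α raises the bar for rejection; under Ha, the test now fails to reject on outcomes it previously would have rejected.
Since power = 1 − β and β increases, power decreases.

It decreases.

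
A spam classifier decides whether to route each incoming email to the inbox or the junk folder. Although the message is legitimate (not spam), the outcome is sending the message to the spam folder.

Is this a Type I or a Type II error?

Type I error

The null hypothesis here is that the message is legitimate (not spam).
'Sending the message to the spam folder' corresponds to rejecting H₀.
H₀ was rejected but H₀ is true — a Type I error (false positive).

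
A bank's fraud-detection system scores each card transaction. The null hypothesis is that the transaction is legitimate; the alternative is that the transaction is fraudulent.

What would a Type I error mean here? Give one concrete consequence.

A Type I error is rejecting H₀ when H₀ is true.
Here that means blocking the transaction and freezing the card when actually the transaction is legitimate.

A Type I error would mean concluding that the transaction is fraudulent when in fact the transaction is legitimate. Consequence: a legitimate purchase is declined and the customer's card is frozen.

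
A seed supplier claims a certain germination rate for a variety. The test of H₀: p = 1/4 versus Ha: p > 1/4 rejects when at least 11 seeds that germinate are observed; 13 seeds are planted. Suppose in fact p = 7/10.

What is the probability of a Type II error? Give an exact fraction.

β = P(fail to reject H₀ | Ha true) = P(X ≤ 10 | p = 7/10), X ~ Binomial(13, 7/10).
Equivalently, β = 1 − P(X ≥ 11) = 7788298257/9765625000.

7788298257/9765625000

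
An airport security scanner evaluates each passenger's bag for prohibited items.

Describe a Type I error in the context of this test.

With the conventional null hypothesis that the bag contains no prohibited items:
A Type I error is rejecting H₀ when H₀ is true.
Here that means flagging the bag for a manual search when actually the bag contains no prohibited items.

A Type I error would mean concluding that the bag contains a prohibited item when in fact the bag contains no prohibited items.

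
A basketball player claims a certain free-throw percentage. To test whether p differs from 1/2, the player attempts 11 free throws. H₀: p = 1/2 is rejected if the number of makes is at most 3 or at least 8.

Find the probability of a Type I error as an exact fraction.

29/128

α = P(K ≤ 3 or K ≥ 8 | p = 1/2), K ~ Binomial(11, 1/2).
By symmetry, α = 2·P(K ≤ 3) = 2·(1 + 11 + 55 + 165)/2048 = 464/2048 = 29/128.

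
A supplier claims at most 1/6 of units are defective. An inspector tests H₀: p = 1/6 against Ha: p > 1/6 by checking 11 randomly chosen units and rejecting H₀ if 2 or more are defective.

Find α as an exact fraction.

α = P(reject H₀ | H₀ true) = P(X ≥ 2 | p = 1/6), X ~ Binomial(11, 1/6).
Computing the lower-tail complement: 1 − 9765625/22674816 = 12909191/22674816.

12909191/22674816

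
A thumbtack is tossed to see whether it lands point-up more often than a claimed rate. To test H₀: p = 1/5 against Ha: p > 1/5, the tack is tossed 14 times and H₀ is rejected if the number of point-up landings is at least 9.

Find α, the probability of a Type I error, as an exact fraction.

Under H₀, X ~ Binomial(14, 1/5), and α = P(X ≥ 9).
Summing C(14,j)(1/5)^j(4/5)^{14−j} for j = 9,…,14 gives 2331113/6103515625.

2331113/6103515625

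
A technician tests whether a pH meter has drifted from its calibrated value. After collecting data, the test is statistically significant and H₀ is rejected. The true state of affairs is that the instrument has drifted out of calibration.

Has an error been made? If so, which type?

No error — this is a correct decision.

The conventional null hypothesis here is that the instrument is correctly calibrated.
The test rejected a false H₀ — the decision matches the true state.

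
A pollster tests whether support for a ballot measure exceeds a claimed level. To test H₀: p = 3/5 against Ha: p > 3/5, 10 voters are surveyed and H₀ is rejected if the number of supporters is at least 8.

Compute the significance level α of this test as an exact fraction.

α = P(reject H₀ | H₀ true) = P(K ≥ 8 | p = 3/5), with K ~ Binomial(10, 3/5).
P(K ≥ 8) = Σ_{j=8}^{10} C(10,j)·(3/5)^j·(2/5)^{10-j} = 1633689/9765625.

1633689/9765625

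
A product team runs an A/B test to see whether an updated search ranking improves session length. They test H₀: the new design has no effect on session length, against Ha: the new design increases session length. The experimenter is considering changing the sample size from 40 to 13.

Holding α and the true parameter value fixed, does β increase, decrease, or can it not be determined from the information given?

It increases.

A smaller sample increases the standard error, so the sampling distributions under H₀ and Ha overlap more.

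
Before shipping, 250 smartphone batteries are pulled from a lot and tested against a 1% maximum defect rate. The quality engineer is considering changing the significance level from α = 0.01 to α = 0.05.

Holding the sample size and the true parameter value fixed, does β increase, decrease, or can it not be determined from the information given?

It decreases.

Relaxing α lowers the evidence threshold; under Ha, outcomes that previously fell short now trigger rejection.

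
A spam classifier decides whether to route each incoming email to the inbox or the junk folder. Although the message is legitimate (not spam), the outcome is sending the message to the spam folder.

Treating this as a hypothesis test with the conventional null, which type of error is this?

Type I error

The null hypothesis here is that the message is legitimate (not spam).
'Sending the message to the spam folder' corresponds to rejecting H₀.
H₀ was rejected but H₀ is true — a Type I error (false positive).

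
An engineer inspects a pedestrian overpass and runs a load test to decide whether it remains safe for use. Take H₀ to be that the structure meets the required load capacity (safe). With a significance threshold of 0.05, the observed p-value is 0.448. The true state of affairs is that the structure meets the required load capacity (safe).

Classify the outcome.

Since p = 0.448 ≥ α = 0.05, H₀ is not rejected.
H₀ is true (actually the structure meets the required load capacity (safe)).
The decision matches the true state — no error.

No error — this is a correct decision.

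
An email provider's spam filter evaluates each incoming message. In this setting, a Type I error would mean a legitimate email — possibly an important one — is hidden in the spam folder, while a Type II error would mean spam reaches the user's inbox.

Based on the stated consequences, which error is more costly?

Type I error

The Type I consequence (a legitimate email — possibly an important one — is hidden in the spam folder) is more severe than the Type II consequence (spam reaches the user's inbox).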